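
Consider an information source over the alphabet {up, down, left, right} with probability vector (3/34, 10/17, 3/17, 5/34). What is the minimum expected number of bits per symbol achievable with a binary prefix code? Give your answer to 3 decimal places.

1.647 bits/symbol

Repeatedly combine the two least-probable nodes; the expected code length is the sum of the merged weights.
merge 3/34 + 5/34 → 4/17
merge 3/17 + 4/17 → 7/17
merge 7/17 + 10/17 → 1
L = 4/17 + 7/17 + 1 = 28/17 ≈ 1.647 bits/symbol.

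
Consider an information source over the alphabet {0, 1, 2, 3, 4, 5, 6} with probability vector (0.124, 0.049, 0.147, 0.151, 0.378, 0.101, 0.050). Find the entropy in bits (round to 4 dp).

H = −Σ pᵢ log₂ pᵢ.
−0.124·log₂(0.124) = 0.3734
−0.049·log₂(0.049) = 0.2132
−0.147·log₂(0.147) = 0.4066
−0.151·log₂(0.151) = 0.4118
−0.378·log₂(0.378) = 0.5305
−0.101·log₂(0.101) = 0.3341
−0.050·log₂(0.050) = 0.2161
Sum ≈ 2.4858 → 2.4858 bits.

2.4858 bits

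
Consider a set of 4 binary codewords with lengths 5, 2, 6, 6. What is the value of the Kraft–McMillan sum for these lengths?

With common denominator 2^6 = 64: Σ 2^(−ℓᵢ) = 2/64 + 16/64 + 1/64 + 1/64 = 20/64 = 0.3125.

0.3125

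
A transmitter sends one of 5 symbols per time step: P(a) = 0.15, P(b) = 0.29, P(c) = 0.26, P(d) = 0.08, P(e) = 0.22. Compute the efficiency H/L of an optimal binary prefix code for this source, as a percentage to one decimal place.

98.9%

Entropy H = −Σ p log₂ p ≈ 2.2058 bits.
Huffman merges: 2/25+3/20→23/100; 11/50+23/100→9/20; 13/50+29/100→11/20; 9/20+11/20→1. L = 223/100 ≈ 2.2300.
Efficiency = H/L = 2.2058/2.2300 = 98.9%.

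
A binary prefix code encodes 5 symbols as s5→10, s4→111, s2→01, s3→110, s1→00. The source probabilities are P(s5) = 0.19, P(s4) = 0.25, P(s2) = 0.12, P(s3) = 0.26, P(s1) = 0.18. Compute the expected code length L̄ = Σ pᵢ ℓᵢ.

L̄ = Σ pᵢ·ℓᵢ = 0.19·2 + 0.25·3 + 0.12·2 + 0.26·3 + 0.18·2 = 2.51 bits/symbol.

2.51 bits/symbol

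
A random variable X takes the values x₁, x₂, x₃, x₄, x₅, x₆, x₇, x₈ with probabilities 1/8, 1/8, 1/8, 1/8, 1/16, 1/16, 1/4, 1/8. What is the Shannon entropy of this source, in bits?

Each probability is a power of 1/2, so log₂(1/p) is an integer.
H = Σ p·log₂(1/p) = 1/8·3 + 1/8·3 + 1/8·3 + 1/8·3 + 1/16·4 + 1/16·4 + 1/4·2 + 1/8·3 = 2.875 bits.

2.875 bits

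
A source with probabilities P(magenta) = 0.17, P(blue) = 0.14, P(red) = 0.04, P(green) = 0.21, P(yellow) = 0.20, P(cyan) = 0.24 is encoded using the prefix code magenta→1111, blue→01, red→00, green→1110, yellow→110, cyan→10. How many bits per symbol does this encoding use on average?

L̄ = Σ pᵢ·ℓᵢ = 0.17·4 + 0.14·2 + 0.04·2 + 0.21·4 + 0.20·3 + 0.24·2 = 2.96 bits/symbol.

2.96 bits/symbol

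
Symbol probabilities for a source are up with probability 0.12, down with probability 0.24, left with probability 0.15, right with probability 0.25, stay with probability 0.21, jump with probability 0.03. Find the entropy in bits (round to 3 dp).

H = −Σ pᵢ log₂ pᵢ.
−0.12·log₂(0.12) = 0.3671
−0.24·log₂(0.24) = 0.4941
−0.15·log₂(0.15) = 0.4105
−0.25·log₂(0.25) = 0.5000
−0.21·log₂(0.21) = 0.4728
−0.03·log₂(0.03) = 0.1518
Sum ≈ 2.3963 → 2.396 bits.

2.396 bits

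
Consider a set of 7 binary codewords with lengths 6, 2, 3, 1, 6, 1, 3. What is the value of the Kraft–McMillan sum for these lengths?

1.53125

With common denominator 2^6 = 64: Σ 2^(−ℓᵢ) = 1/64 + 16/64 + 8/64 + 32/64 + 1/64 + 32/64 + 8/64 = 98/64 = 1.53125.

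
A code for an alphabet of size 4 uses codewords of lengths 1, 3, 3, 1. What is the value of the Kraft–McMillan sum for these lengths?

1.25

With common denominator 2^3 = 8: Σ 2^(−ℓᵢ) = 4/8 + 1/8 + 1/8 + 4/8 = 10/8 = 1.25.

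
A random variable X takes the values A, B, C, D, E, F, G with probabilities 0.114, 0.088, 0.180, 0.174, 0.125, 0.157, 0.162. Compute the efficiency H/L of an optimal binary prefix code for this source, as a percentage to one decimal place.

Entropy H = −Σ p log₂ p ≈ 2.7698 bits.
Huffman merges: 11/125+57/500→101/500; 1/8+157/1000→141/500; 81/500+87/500→42/125; 9/50+101/500→191/500; 141/500+42/125→309/500; 191/500+309/500→1. L = 141/50 ≈ 2.8200.
Efficiency = H/L = 2.7698/2.8200 = 98.2%.

98.2%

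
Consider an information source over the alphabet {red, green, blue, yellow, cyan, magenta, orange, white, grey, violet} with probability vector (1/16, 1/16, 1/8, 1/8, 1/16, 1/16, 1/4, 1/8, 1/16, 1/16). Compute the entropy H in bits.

Each probability is a power of 1/2, so log₂(1/p) is an integer.
H = Σ p·log₂(1/p) = 1/16·4 + 1/16·4 + 1/8·3 + 1/8·3 + 1/16·4 + 1/16·4 + 1/4·2 + 1/8·3 + 1/16·4 + 1/16·4 = 3.125 bits.

3.125 bits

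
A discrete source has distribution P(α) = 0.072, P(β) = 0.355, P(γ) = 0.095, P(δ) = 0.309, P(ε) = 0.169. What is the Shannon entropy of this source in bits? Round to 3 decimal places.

H = −Σ pᵢ log₂ pᵢ.
−0.072·log₂(0.072) = 0.2733
−0.355·log₂(0.355) = 0.5304
−0.095·log₂(0.095) = 0.3226
−0.309·log₂(0.309) = 0.5235
−0.169·log₂(0.169) = 0.4335
Sum ≈ 2.0833 → 2.083 bits.

2.083 bits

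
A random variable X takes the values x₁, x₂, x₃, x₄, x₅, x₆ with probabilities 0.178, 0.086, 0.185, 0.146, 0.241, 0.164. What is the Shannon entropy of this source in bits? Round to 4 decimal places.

2.5258 bits

H = −Σ pᵢ log₂ pᵢ.
−0.178·log₂(0.178) = 0.4432
−0.086·log₂(0.086) = 0.3044
−0.185·log₂(0.185) = 0.4504
−0.146·log₂(0.146) = 0.4053
−0.241·log₂(0.241) = 0.4947
−0.164·log₂(0.164) = 0.4278
Sum ≈ 2.5258 → 2.5258 bits.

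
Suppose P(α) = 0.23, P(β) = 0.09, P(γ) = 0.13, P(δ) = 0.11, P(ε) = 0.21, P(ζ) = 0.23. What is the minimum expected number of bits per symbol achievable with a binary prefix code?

Repeatedly combine the two least-probable nodes; the expected code length is the sum of the merged weights.
merge 9/100 + 11/100 → 1/5
merge 13/100 + 1/5 → 33/100
merge 21/100 + 23/100 → 11/25
merge 23/100 + 33/100 → 14/25
merge 11/25 + 14/25 → 1
L = 1/5 + 33/100 + 11/25 + 14/25 + 1 = 253/100 = 2.53 bits/symbol.

2.53 bits/symbol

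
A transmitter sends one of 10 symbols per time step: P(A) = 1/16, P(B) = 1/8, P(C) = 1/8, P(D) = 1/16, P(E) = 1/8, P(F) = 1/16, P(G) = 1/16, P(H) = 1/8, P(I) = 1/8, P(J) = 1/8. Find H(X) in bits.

3.25 bits

Each probability is a power of 1/2, so log₂(1/p) is an integer.
H = Σ p·log₂(1/p) = 1/16·4 + 1/8·3 + 1/8·3 + 1/16·4 + 1/8·3 + 1/16·4 + 1/16·4 + 1/8·3 + 1/8·3 + 1/8·3 = 3.25 bits.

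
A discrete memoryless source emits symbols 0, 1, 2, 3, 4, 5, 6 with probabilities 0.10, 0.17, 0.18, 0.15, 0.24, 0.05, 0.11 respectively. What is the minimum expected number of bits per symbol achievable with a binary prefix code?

2.73 bits/symbol

Repeatedly combine the two least-probable nodes; the expected code length is the sum of the merged weights.
merge 1/20 + 1/10 → 3/20
merge 11/100 + 3/20 → 13/50
merge 3/20 + 17/100 → 8/25
merge 9/50 + 6/25 → 21/50
merge 13/50 + 8/25 → 29/50
merge 21/50 + 29/50 → 1
L = 3/20 + 13/50 + 8/25 + 21/50 + 29/50 + 1 = 273/100 = 2.73 bits/symbol.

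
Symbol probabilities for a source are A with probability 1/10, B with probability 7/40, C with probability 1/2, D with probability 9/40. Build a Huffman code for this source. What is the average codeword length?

1.775 bits/symbol

Repeatedly combine the two least-probable nodes; the expected code length is the sum of the merged weights.
merge 1/10 + 7/40 → 11/40
merge 9/40 + 11/40 → 1/2
merge 1/2 + 1/2 → 1
L = 11/40 + 1/2 + 1 = 71/40 = 1.775 bits/symbol.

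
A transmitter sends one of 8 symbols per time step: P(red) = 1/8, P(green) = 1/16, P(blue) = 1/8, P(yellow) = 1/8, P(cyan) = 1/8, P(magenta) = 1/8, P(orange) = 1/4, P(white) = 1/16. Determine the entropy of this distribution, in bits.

Each probability is a power of 1/2, so log₂(1/p) is an integer.
H = Σ p·log₂(1/p) = 1/8·3 + 1/16·4 + 1/8·3 + 1/8·3 + 1/8·3 + 1/8·3 + 1/4·2 + 1/16·4 = 2.875 bits.

2.875 bits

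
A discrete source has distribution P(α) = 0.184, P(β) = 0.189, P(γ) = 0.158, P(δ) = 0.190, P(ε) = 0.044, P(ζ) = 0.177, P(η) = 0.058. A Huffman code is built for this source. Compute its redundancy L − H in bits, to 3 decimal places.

Entropy H = −Σ p log₂ p ≈ 2.6582 bits.
Huffman merges: 11/250+29/500→51/500; 51/500+79/500→13/50; 177/1000+23/125→361/1000; 189/1000+19/100→379/1000; 13/50+361/1000→621/1000; 379/1000+621/1000→1. L = 2723/1000 ≈ 2.7230.
L − H = 2.7230 − 2.6582 = 0.065 bits.

0.065 bits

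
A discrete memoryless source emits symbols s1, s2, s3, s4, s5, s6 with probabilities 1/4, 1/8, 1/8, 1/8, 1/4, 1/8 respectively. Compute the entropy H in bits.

2.5 bits

Each probability is a power of 1/2, so log₂(1/p) is an integer.
H = Σ p·log₂(1/p) = 1/4·2 + 1/8·3 + 1/8·3 + 1/8·3 + 1/4·2 + 1/8·3 = 2.5 bits.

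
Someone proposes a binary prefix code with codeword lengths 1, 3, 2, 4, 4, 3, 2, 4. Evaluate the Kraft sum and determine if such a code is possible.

With common denominator 2^4 = 16: Σ 2^(−ℓᵢ) = 8/16 + 2/16 + 4/16 + 1/16 + 1/16 + 2/16 + 4/16 + 1/16 = 23/16 = 1.4375.
Kraft's inequality requires Σ ≤ 1; here Σ = 1.4375 > 1, so no such prefix code exists.

1.4375; no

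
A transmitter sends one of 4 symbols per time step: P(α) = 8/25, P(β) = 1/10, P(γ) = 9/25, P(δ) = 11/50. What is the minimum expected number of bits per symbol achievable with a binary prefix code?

Repeatedly combine the two least-probable nodes; the expected code length is the sum of the merged weights.
merge 1/10 + 11/50 → 8/25
merge 8/25 + 8/25 → 16/25
merge 9/25 + 16/25 → 1
L = 8/25 + 16/25 + 1 = 49/25 = 1.96 bits/symbol.

1.96 bits/symbol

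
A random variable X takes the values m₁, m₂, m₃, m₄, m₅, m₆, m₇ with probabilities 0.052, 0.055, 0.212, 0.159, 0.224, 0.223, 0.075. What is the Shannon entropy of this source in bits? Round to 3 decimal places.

2.595 bits

H = −Σ pᵢ log₂ pᵢ.
−0.052·log₂(0.052) = 0.2218
−0.055·log₂(0.055) = 0.2301
−0.212·log₂(0.212) = 0.4744
−0.159·log₂(0.159) = 0.4218
−0.224·log₂(0.224) = 0.4835
−0.223·log₂(0.223) = 0.4828
−0.075·log₂(0.075) = 0.2803
Sum ≈ 2.5947 → 2.595 bits.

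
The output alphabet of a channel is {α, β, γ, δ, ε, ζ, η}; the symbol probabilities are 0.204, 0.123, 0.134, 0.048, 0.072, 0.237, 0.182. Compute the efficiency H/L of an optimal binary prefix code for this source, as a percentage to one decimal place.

Entropy H = −Σ p log₂ p ≈ 2.6515 bits.
Huffman merges: 6/125+9/125→3/25; 3/25+123/1000→243/1000; 67/500+91/500→79/250; 51/250+237/1000→441/1000; 243/1000+79/250→559/1000; 441/1000+559/1000→1. L = 2679/1000 ≈ 2.6790.
Efficiency = H/L = 2.6515/2.6790 = 99.0%.

99.0%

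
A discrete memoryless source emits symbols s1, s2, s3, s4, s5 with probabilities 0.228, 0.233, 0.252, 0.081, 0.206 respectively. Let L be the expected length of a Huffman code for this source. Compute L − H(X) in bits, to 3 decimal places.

Entropy H = −Σ p log₂ p ≈ 2.2403 bits.
Huffman merges: 81/1000+103/500→287/1000; 57/250+233/1000→461/1000; 63/250+287/1000→539/1000; 461/1000+539/1000→1. L = 2287/1000 ≈ 2.2870.
L − H = 2.2870 − 2.2403 = 0.047 bits.

0.047 bits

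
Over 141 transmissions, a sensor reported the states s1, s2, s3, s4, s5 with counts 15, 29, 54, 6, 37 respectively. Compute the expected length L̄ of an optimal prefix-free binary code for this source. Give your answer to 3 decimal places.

2.121 bits/symbol

Probabilities are the counts divided by 141.
Repeatedly combine the two least-probable nodes; the expected code length is the sum of the merged weights.
merge 2/47 + 5/47 → 7/47
merge 7/47 + 29/141 → 50/141
merge 37/141 + 50/141 → 29/47
merge 18/47 + 29/47 → 1
L = 7/47 + 50/141 + 29/47 + 1 = 299/141 ≈ 2.121 bits/symbol.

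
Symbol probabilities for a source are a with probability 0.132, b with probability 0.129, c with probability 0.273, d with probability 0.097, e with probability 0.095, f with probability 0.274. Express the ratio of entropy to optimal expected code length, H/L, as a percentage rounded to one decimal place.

Entropy H = −Σ p log₂ p ≈ 2.4390 bits.
Huffman merges: 19/200+97/1000→24/125; 129/1000+33/250→261/1000; 24/125+261/1000→453/1000; 273/1000+137/500→547/1000; 453/1000+547/1000→1. L = 2453/1000 ≈ 2.4530.
Efficiency = H/L = 2.4390/2.4530 = 99.4%.

99.4%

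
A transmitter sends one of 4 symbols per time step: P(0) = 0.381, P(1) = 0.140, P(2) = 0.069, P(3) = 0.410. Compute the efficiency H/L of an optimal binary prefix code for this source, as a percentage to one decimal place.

Entropy H = −Σ p log₂ p ≈ 1.7211 bits.
Huffman merges: 69/1000+7/50→209/1000; 209/1000+381/1000→59/100; 41/100+59/100→1. L = 1799/1000 ≈ 1.7990.
Efficiency = H/L = 1.7211/1.7990 = 95.7%.

95.7%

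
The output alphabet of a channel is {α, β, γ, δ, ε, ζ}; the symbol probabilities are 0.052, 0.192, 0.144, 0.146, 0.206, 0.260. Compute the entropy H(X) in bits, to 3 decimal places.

2.462 bits

H = −Σ pᵢ log₂ pᵢ.
−0.052·log₂(0.052) = 0.2218
−0.192·log₂(0.192) = 0.4571
−0.144·log₂(0.144) = 0.4026
−0.146·log₂(0.146) = 0.4053
−0.206·log₂(0.206) = 0.4695
−0.260·log₂(0.260) = 0.5053
Sum ≈ 2.4616 → 2.462 bits.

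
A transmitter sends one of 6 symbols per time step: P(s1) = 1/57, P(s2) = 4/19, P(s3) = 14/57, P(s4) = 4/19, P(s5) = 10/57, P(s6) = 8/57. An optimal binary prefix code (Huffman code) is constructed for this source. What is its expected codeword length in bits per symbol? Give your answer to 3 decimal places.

Repeatedly combine the two least-probable nodes; the expected code length is the sum of the merged weights.
merge 1/57 + 8/57 → 3/19
merge 3/19 + 10/57 → 1/3
merge 4/19 + 4/19 → 8/19
merge 14/57 + 1/3 → 11/19
merge 8/19 + 11/19 → 1
L = 3/19 + 1/3 + 8/19 + 11/19 + 1 = 142/57 ≈ 2.491 bits/symbol.

2.491 bits/symbol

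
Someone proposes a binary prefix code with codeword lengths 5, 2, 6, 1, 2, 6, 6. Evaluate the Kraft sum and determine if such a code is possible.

With common denominator 2^6 = 64: Σ 2^(−ℓᵢ) = 2/64 + 16/64 + 1/64 + 32/64 + 16/64 + 1/64 + 1/64 = 69/64 = 1.078125.
Kraft's inequality requires Σ ≤ 1; here Σ = 1.078125 > 1, so no such prefix code exists.

1.078125; no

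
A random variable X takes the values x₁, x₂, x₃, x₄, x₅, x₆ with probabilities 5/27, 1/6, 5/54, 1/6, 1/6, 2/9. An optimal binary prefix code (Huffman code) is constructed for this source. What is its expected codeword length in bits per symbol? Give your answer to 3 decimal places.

2.593 bits/symbol

Repeatedly combine the two least-probable nodes; the expected code length is the sum of the merged weights.
merge 5/54 + 1/6 → 7/27
merge 1/6 + 1/6 → 1/3
merge 5/27 + 2/9 → 11/27
merge 7/27 + 1/3 → 16/27
merge 11/27 + 16/27 → 1
L = 7/27 + 1/3 + 11/27 + 16/27 + 1 = 70/27 ≈ 2.593 bits/symbol.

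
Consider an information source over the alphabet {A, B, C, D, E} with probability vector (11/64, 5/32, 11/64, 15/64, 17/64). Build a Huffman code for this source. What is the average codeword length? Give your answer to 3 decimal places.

2.328 bits/symbol

Repeatedly combine the two least-probable nodes; the expected code length is the sum of the merged weights.
merge 5/32 + 11/64 → 21/64
merge 11/64 + 15/64 → 13/32
merge 17/64 + 21/64 → 19/32
merge 13/32 + 19/32 → 1
L = 21/64 + 13/32 + 19/32 + 1 = 149/64 ≈ 2.328 bits/symbol.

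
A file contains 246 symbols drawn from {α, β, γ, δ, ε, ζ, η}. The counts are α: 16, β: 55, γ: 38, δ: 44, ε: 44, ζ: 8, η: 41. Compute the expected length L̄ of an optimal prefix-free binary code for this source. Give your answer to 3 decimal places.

Probabilities are the counts divided by 246.
Repeatedly combine the two least-probable nodes; the expected code length is the sum of the merged weights.
merge 4/123 + 8/123 → 4/41
merge 4/41 + 19/123 → 31/123
merge 1/6 + 22/123 → 85/246
merge 22/123 + 55/246 → 33/82
merge 31/123 + 85/246 → 49/82
merge 33/82 + 49/82 → 1
L = 4/41 + 31/123 + 85/246 + 33/82 + 49/82 + 1 = 221/82 ≈ 2.695 bits/symbol.

2.695 bits/symbol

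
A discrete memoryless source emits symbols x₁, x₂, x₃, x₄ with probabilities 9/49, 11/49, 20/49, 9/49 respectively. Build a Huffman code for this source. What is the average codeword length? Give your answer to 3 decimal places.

1.959 bits/symbol

Repeatedly combine the two least-probable nodes; the expected code length is the sum of the merged weights.
merge 9/49 + 9/49 → 18/49
merge 11/49 + 18/49 → 29/49
merge 20/49 + 29/49 → 1
L = 18/49 + 29/49 + 1 = 96/49 ≈ 1.959 bits/symbol.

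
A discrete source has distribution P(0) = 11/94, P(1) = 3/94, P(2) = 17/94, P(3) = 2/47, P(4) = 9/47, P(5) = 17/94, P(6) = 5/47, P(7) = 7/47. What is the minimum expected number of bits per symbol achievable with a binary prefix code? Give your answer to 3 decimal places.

Repeatedly combine the two least-probable nodes; the expected code length is the sum of the merged weights.
merge 3/94 + 2/47 → 7/94
merge 7/94 + 5/47 → 17/94
merge 11/94 + 7/47 → 25/94
merge 17/94 + 17/94 → 17/47
merge 17/94 + 9/47 → 35/94
merge 25/94 + 17/47 → 59/94
merge 35/94 + 59/94 → 1
L = 7/94 + 17/94 + 25/94 + 17/47 + 35/94 + 59/94 + 1 = 271/94 ≈ 2.883 bits/symbol.

2.883 bits/symbol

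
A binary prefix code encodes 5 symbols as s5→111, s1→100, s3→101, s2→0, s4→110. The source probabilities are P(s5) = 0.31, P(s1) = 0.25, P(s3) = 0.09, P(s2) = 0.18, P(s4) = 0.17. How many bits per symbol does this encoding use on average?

2.64 bits/symbol

L̄ = Σ pᵢ·ℓᵢ = 0.31·3 + 0.25·3 + 0.09·3 + 0.18·1 + 0.17·3 = 2.64 bits/symbol.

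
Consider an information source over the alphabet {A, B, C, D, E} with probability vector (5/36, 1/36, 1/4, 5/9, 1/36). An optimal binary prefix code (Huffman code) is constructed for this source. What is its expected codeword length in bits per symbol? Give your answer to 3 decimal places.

Repeatedly combine the two least-probable nodes; the expected code length is the sum of the merged weights.
merge 1/36 + 1/36 → 1/18
merge 1/18 + 5/36 → 7/36
merge 7/36 + 1/4 → 4/9
merge 4/9 + 5/9 → 1
L = 1/18 + 7/36 + 4/9 + 1 = 61/36 ≈ 1.694 bits/symbol.

1.694 bits/symbol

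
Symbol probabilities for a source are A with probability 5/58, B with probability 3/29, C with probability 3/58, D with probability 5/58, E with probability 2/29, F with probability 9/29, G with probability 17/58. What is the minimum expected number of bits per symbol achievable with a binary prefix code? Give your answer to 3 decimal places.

2.517 bits/symbol

Repeatedly combine the two least-probable nodes; the expected code length is the sum of the merged weights.
merge 3/58 + 2/29 → 7/58
merge 5/58 + 5/58 → 5/29
merge 3/29 + 7/58 → 13/58
merge 5/29 + 13/58 → 23/58
merge 17/58 + 9/29 → 35/58
merge 23/58 + 35/58 → 1
L = 7/58 + 5/29 + 13/58 + 23/58 + 35/58 + 1 = 73/29 ≈ 2.517 bits/symbol.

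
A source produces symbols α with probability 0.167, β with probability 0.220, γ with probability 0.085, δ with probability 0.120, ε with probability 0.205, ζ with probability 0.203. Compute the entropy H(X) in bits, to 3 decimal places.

2.517 bits

H = −Σ pᵢ log₂ pᵢ.
−0.167·log₂(0.167) = 0.4312
−0.220·log₂(0.220) = 0.4806
−0.085·log₂(0.085) = 0.3023
−0.120·log₂(0.120) = 0.3671
−0.205·log₂(0.205) = 0.4687
−0.203·log₂(0.203) = 0.4670
Sum ≈ 2.5168 → 2.517 bits.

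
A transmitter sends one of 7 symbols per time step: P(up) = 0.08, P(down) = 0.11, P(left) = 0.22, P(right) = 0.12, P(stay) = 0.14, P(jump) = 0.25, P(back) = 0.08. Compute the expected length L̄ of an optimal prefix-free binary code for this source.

2.69 bits/symbol

Repeatedly combine the two least-probable nodes; the expected code length is the sum of the merged weights.
merge 2/25 + 2/25 → 4/25
merge 11/100 + 3/25 → 23/100
merge 7/50 + 4/25 → 3/10
merge 11/50 + 23/100 → 9/20
merge 1/4 + 3/10 → 11/20
merge 9/20 + 11/20 → 1
L = 4/25 + 23/100 + 3/10 + 9/20 + 11/20 + 1 = 269/100 = 2.69 bits/symbol.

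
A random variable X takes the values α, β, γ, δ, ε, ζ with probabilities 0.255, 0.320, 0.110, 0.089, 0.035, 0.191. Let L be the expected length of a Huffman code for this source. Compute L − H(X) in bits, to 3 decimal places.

0.043 bits

Entropy H = −Σ p log₂ p ≈ 2.3151 bits.
Huffman merges: 7/200+89/1000→31/250; 11/100+31/250→117/500; 191/1000+117/500→17/40; 51/200+8/25→23/40; 17/40+23/40→1. L = 1179/500 ≈ 2.3580.
L − H = 2.3580 − 2.3151 = 0.043 bits.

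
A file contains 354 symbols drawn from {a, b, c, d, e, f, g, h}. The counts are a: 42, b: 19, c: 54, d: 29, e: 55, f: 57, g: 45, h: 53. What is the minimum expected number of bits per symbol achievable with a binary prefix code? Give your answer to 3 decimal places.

Probabilities are the counts divided by 354.
Repeatedly combine the two least-probable nodes; the expected code length is the sum of the merged weights.
merge 19/354 + 29/354 → 8/59
merge 7/59 + 15/118 → 29/118
merge 8/59 + 53/354 → 101/354
merge 9/59 + 55/354 → 109/354
merge 19/118 + 29/118 → 24/59
merge 101/354 + 109/354 → 35/59
merge 24/59 + 35/59 → 1
L = 8/59 + 29/118 + 101/354 + 109/354 + 24/59 + 35/59 + 1 = 351/118 ≈ 2.975 bits/symbol.

2.975 bits/symbol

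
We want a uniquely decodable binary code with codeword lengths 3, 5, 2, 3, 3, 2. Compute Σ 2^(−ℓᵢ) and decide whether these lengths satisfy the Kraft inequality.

0.90625; yes

With common denominator 2^5 = 32: Σ 2^(−ℓᵢ) = 4/32 + 1/32 + 8/32 + 4/32 + 4/32 + 8/32 = 29/32 = 0.90625.
Kraft's inequality requires Σ ≤ 1; here Σ = 0.90625 ≤ 1, so such a prefix code exists.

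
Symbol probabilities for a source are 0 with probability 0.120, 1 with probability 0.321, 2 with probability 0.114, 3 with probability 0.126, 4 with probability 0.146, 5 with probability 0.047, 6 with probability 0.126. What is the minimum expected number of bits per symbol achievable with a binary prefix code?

Repeatedly combine the two least-probable nodes; the expected code length is the sum of the merged weights.
merge 47/1000 + 57/500 → 161/1000
merge 3/25 + 63/500 → 123/500
merge 63/500 + 73/500 → 34/125
merge 161/1000 + 123/500 → 407/1000
merge 34/125 + 321/1000 → 593/1000
merge 407/1000 + 593/1000 → 1
L = 161/1000 + 123/500 + 34/125 + 407/1000 + 593/1000 + 1 = 2679/1000 = 2.679 bits/symbol.

2.679 bits/symbol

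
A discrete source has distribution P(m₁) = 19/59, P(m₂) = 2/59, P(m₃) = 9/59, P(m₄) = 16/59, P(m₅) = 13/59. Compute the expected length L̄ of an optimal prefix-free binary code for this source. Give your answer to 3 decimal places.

2.186 bits/symbol

Repeatedly combine the two least-probable nodes; the expected code length is the sum of the merged weights.
merge 2/59 + 9/59 → 11/59
merge 11/59 + 13/59 → 24/59
merge 16/59 + 19/59 → 35/59
merge 24/59 + 35/59 → 1
L = 11/59 + 24/59 + 35/59 + 1 = 129/59 ≈ 2.186 bits/symbol.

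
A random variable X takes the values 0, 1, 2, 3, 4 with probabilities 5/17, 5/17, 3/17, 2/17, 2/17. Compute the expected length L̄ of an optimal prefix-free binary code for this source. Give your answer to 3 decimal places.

Repeatedly combine the two least-probable nodes; the expected code length is the sum of the merged weights.
merge 2/17 + 2/17 → 4/17
merge 3/17 + 4/17 → 7/17
merge 5/17 + 5/17 → 10/17
merge 7/17 + 10/17 → 1
L = 4/17 + 7/17 + 10/17 + 1 = 38/17 ≈ 2.235 bits/symbol.

2.235 bits/symbol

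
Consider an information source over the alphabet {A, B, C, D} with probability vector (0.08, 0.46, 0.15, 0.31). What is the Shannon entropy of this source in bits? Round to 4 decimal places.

1.7412 bits

H = −Σ pᵢ log₂ pᵢ.
−0.08·log₂(0.08) = 0.2915
−0.46·log₂(0.46) = 0.5153
−0.15·log₂(0.15) = 0.4105
−0.31·log₂(0.31) = 0.5238
Sum ≈ 1.7412 → 1.7412 bits.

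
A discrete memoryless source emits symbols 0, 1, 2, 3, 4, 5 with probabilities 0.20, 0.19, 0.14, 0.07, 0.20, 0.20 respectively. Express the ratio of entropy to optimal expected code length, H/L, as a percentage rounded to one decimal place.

96.7%

Entropy H = −Σ p log₂ p ≈ 2.5140 bits.
Huffman merges: 7/100+7/50→21/100; 19/100+1/5→39/100; 1/5+1/5→2/5; 21/100+39/100→3/5; 2/5+3/5→1. L = 13/5 ≈ 2.6000.
Efficiency = H/L = 2.5140/2.6000 = 96.7%.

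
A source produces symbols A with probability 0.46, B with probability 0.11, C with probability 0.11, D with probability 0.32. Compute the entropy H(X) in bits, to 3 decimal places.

H = −Σ pᵢ log₂ pᵢ.
−0.46·log₂(0.46) = 0.5153
−0.11·log₂(0.11) = 0.3503
−0.11·log₂(0.11) = 0.3503
−0.32·log₂(0.32) = 0.5260
Sum ≈ 1.7419 → 1.742 bits.

1.742 bits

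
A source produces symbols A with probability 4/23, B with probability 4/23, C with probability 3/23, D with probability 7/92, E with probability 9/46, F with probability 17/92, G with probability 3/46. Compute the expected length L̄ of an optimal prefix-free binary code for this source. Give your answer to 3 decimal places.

2.761 bits/symbol

Repeatedly combine the two least-probable nodes; the expected code length is the sum of the merged weights.
merge 3/46 + 7/92 → 13/92
merge 3/23 + 13/92 → 25/92
merge 4/23 + 4/23 → 8/23
merge 17/92 + 9/46 → 35/92
merge 25/92 + 8/23 → 57/92
merge 35/92 + 57/92 → 1
L = 13/92 + 25/92 + 8/23 + 35/92 + 57/92 + 1 = 127/46 ≈ 2.761 bits/symbol.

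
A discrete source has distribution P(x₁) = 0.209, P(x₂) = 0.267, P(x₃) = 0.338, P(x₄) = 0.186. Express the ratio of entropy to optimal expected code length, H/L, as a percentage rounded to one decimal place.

98.0%

Entropy H = −Σ p log₂ p ≈ 1.9610 bits.
Huffman merges: 93/500+209/1000→79/200; 267/1000+169/500→121/200; 79/200+121/200→1. L = 2 ≈ 2.0000.
Efficiency = H/L = 1.9610/2.0000 = 98.0%.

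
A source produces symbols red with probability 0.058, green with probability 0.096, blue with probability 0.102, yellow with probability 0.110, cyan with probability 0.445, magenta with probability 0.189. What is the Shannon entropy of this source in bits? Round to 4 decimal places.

H = −Σ pᵢ log₂ pᵢ.
−0.058·log₂(0.058) = 0.2383
−0.096·log₂(0.096) = 0.3246
−0.102·log₂(0.102) = 0.3359
−0.110·log₂(0.110) = 0.3503
−0.445·log₂(0.445) = 0.5198
−0.189·log₂(0.189) = 0.4543
Sum ≈ 2.2231 → 2.2231 bits.

2.2231 bits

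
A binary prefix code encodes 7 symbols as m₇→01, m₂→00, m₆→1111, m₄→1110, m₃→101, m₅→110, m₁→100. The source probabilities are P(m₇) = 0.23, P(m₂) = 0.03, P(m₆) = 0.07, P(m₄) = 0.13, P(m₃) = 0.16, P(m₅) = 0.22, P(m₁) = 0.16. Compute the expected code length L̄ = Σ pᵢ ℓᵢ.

2.94 bits/symbol

L̄ = Σ pᵢ·ℓᵢ = 0.23·2 + 0.03·2 + 0.07·4 + 0.13·4 + 0.16·3 + 0.22·3 + 0.16·3 = 2.94 bits/symbol.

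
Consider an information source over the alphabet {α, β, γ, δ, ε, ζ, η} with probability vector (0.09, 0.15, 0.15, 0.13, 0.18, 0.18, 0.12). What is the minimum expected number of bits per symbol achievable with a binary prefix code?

2.82 bits/symbol

Repeatedly combine the two least-probable nodes; the expected code length is the sum of the merged weights.
merge 9/100 + 3/25 → 21/100
merge 13/100 + 3/20 → 7/25
merge 3/20 + 9/50 → 33/100
merge 9/50 + 21/100 → 39/100
merge 7/25 + 33/100 → 61/100
merge 39/100 + 61/100 → 1
L = 21/100 + 7/25 + 33/100 + 39/100 + 61/100 + 1 = 141/50 = 2.82 bits/symbol.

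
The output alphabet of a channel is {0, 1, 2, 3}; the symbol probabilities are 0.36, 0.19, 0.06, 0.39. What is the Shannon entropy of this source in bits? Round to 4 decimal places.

1.7592 bits

H = −Σ pᵢ log₂ pᵢ.
−0.36·log₂(0.36) = 0.5306
−0.19·log₂(0.19) = 0.4552
−0.06·log₂(0.06) = 0.2435
−0.39·log₂(0.39) = 0.5298
Sum ≈ 1.7592 → 1.7592 bits.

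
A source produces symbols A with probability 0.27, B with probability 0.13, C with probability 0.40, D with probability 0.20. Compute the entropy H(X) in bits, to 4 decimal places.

1.8858 bits

H = −Σ pᵢ log₂ pᵢ.
−0.27·log₂(0.27) = 0.5100
−0.13·log₂(0.13) = 0.3826
−0.40·log₂(0.40) = 0.5288
−0.20·log₂(0.20) = 0.4644
Sum ≈ 1.8858 → 1.8858 bits.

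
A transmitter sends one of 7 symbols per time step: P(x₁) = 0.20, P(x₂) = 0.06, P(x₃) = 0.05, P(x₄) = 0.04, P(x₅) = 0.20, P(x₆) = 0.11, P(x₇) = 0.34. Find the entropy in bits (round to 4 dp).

H = −Σ pᵢ log₂ pᵢ.
−0.20·log₂(0.20) = 0.4644
−0.06·log₂(0.06) = 0.2435
−0.05·log₂(0.05) = 0.2161
−0.04·log₂(0.04) = 0.1858
−0.20·log₂(0.20) = 0.4644
−0.11·log₂(0.11) = 0.3503
−0.34·log₂(0.34) = 0.5292
Sum ≈ 2.4536 → 2.4536 bits.

2.4536 bits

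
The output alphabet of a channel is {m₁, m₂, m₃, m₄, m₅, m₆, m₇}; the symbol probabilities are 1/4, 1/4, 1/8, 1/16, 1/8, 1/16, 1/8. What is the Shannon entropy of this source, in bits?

Each probability is a power of 1/2, so log₂(1/p) is an integer.
H = Σ p·log₂(1/p) = 1/4·2 + 1/4·2 + 1/8·3 + 1/16·4 + 1/8·3 + 1/16·4 + 1/8·3 = 2.625 bits.

2.625 bits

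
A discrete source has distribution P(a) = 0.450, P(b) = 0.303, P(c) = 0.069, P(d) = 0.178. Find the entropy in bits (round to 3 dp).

1.750 bits

H = −Σ pᵢ log₂ pᵢ.
−0.450·log₂(0.450) = 0.5184
−0.303·log₂(0.303) = 0.5220
−0.069·log₂(0.069) = 0.2662
−0.178·log₂(0.178) = 0.4432
Sum ≈ 1.7497 → 1.750 bits.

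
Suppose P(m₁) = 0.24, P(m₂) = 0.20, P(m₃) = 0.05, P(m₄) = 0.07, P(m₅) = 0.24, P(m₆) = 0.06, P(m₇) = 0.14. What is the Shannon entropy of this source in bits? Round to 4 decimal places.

2.5779 bits

H = −Σ pᵢ log₂ pᵢ.
−0.24·log₂(0.24) = 0.4941
−0.20·log₂(0.20) = 0.4644
−0.05·log₂(0.05) = 0.2161
−0.07·log₂(0.07) = 0.2686
−0.24·log₂(0.24) = 0.4941
−0.06·log₂(0.06) = 0.2435
−0.14·log₂(0.14) = 0.3971
Sum ≈ 2.5779 → 2.5779 bits.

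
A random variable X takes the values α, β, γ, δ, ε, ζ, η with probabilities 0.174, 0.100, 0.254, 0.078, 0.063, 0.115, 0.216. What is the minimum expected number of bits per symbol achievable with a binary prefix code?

Repeatedly combine the two least-probable nodes; the expected code length is the sum of the merged weights.
merge 63/1000 + 39/500 → 141/1000
merge 1/10 + 23/200 → 43/200
merge 141/1000 + 87/500 → 63/200
merge 43/200 + 27/125 → 431/1000
merge 127/500 + 63/200 → 569/1000
merge 431/1000 + 569/1000 → 1
L = 141/1000 + 43/200 + 63/200 + 431/1000 + 569/1000 + 1 = 2671/1000 = 2.671 bits/symbol.

2.671 bits/symbol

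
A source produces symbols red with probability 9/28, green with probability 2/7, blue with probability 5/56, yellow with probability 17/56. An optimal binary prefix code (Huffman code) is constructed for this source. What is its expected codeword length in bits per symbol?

2 bits/symbol

Repeatedly combine the two least-probable nodes; the expected code length is the sum of the merged weights.
merge 5/56 + 2/7 → 3/8
merge 17/56 + 9/28 → 5/8
merge 3/8 + 5/8 → 1
L = 3/8 + 5/8 + 1 = 2 bits/symbol.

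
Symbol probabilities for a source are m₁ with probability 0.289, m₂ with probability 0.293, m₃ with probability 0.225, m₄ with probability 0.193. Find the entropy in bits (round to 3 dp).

1.979 bits

H = −Σ pᵢ log₂ pᵢ.
−0.289·log₂(0.289) = 0.5176
−0.293·log₂(0.293) = 0.5189
−0.225·log₂(0.225) = 0.4842
−0.193·log₂(0.193) = 0.4581
Sum ≈ 1.9787 → 1.979 bits.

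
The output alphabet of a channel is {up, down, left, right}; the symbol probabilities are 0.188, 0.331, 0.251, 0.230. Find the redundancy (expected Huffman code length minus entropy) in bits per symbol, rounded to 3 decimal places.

0.030 bits

Entropy H = −Σ p log₂ p ≈ 1.9695 bits.
Huffman merges: 47/250+23/100→209/500; 251/1000+331/1000→291/500; 209/500+291/500→1. L = 2 ≈ 2.0000.
L − H = 2.0000 − 1.9695 = 0.030 bits.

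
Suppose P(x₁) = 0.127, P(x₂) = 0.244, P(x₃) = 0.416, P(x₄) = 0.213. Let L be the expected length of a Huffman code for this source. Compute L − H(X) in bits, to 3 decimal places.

0.048 bits

Entropy H = −Σ p log₂ p ≈ 1.8762 bits.
Huffman merges: 127/1000+213/1000→17/50; 61/250+17/50→73/125; 52/125+73/125→1. L = 481/250 ≈ 1.9240.
L − H = 1.9240 − 1.8762 = 0.048 bits.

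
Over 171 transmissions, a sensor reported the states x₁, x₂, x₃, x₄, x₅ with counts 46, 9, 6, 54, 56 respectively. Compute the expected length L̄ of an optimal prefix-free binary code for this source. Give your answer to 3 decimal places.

2.088 bits/symbol

Probabilities are the counts divided by 171.
Repeatedly combine the two least-probable nodes; the expected code length is the sum of the merged weights.
merge 2/57 + 1/19 → 5/57
merge 5/57 + 46/171 → 61/171
merge 6/19 + 56/171 → 110/171
merge 61/171 + 110/171 → 1
L = 5/57 + 61/171 + 110/171 + 1 = 119/57 ≈ 2.088 bits/symbol.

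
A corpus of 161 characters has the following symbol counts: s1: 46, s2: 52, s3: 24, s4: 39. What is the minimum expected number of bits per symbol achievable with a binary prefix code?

Probabilities are the counts divided by 161.
Repeatedly combine the two least-probable nodes; the expected code length is the sum of the merged weights.
merge 24/161 + 39/161 → 9/23
merge 2/7 + 52/161 → 14/23
merge 9/23 + 14/23 → 1
L = 9/23 + 14/23 + 1 = 2 bits/symbol.

2 bits/symbol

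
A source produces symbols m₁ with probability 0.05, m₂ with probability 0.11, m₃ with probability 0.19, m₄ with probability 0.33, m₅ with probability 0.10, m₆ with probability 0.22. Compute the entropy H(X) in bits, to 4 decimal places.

2.3622 bits

H = −Σ pᵢ log₂ pᵢ.
−0.05·log₂(0.05) = 0.2161
−0.11·log₂(0.11) = 0.3503
−0.19·log₂(0.19) = 0.4552
−0.33·log₂(0.33) = 0.5278
−0.10·log₂(0.10) = 0.3322
−0.22·log₂(0.22) = 0.4806
Sum ≈ 2.3622 → 2.3622 bits.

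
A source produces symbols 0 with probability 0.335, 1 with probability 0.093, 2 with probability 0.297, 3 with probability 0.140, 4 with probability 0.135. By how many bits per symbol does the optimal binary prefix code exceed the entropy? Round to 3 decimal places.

Entropy H = −Σ p log₂ p ≈ 2.1545 bits.
Huffman merges: 93/1000+27/200→57/250; 7/50+57/250→46/125; 297/1000+67/200→79/125; 46/125+79/125→1. L = 557/250 ≈ 2.2280.
L − H = 2.2280 − 2.1545 = 0.073 bits.

0.073 bits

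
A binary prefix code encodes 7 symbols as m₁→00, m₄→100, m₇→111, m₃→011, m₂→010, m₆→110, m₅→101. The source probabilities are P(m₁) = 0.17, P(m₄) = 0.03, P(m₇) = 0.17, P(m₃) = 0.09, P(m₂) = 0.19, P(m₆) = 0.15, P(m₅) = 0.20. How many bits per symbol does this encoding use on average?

L̄ = Σ pᵢ·ℓᵢ = 0.17·2 + 0.03·3 + 0.17·3 + 0.09·3 + 0.19·3 + 0.15·3 + 0.20·3 = 2.83 bits/symbol.

2.83 bits/symbol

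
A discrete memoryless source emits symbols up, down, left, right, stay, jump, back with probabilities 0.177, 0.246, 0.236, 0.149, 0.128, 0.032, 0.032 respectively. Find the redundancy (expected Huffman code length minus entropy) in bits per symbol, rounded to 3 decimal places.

Entropy H = −Σ p log₂ p ≈ 2.5382 bits.
Huffman merges: 4/125+4/125→8/125; 8/125+16/125→24/125; 149/1000+177/1000→163/500; 24/125+59/250→107/250; 123/500+163/500→143/250; 107/250+143/250→1. L = 1291/500 ≈ 2.5820.
L − H = 2.5820 − 2.5382 = 0.044 bits.

0.044 bits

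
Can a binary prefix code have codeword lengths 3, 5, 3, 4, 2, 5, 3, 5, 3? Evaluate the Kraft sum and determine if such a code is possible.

With common denominator 2^5 = 32: Σ 2^(−ℓᵢ) = 4/32 + 1/32 + 4/32 + 2/32 + 8/32 + 1/32 + 4/32 + 1/32 + 4/32 = 29/32 = 0.90625.
Kraft's inequality requires Σ ≤ 1; here Σ = 0.90625 ≤ 1, so such a prefix code exists.

0.90625; yes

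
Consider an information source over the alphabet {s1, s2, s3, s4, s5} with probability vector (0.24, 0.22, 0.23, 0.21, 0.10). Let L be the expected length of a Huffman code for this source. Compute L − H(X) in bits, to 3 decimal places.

0.043 bits

Entropy H = −Σ p log₂ p ≈ 2.2674 bits.
Huffman merges: 1/10+21/100→31/100; 11/50+23/100→9/20; 6/25+31/100→11/20; 9/20+11/20→1. L = 231/100 ≈ 2.3100.
L − H = 2.3100 − 2.2674 = 0.043 bits.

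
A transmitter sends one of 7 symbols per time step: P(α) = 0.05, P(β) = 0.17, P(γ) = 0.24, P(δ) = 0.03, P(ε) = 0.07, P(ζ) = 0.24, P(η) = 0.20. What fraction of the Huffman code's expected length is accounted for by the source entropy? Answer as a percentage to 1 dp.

Entropy H = −Σ p log₂ p ≈ 2.5237 bits.
Huffman merges: 3/100+1/20→2/25; 7/100+2/25→3/20; 3/20+17/100→8/25; 1/5+6/25→11/25; 6/25+8/25→14/25; 11/25+14/25→1. L = 51/20 ≈ 2.5500.
Efficiency = H/L = 2.5237/2.5500 = 99.0%.

99.0%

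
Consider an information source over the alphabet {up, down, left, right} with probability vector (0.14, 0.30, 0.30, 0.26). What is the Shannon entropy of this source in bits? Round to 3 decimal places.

H = −Σ pᵢ log₂ pᵢ.
−0.14·log₂(0.14) = 0.3971
−0.30·log₂(0.30) = 0.5211
−0.30·log₂(0.30) = 0.5211
−0.26·log₂(0.26) = 0.5053
Sum ≈ 1.9446 → 1.945 bits.

1.945 bits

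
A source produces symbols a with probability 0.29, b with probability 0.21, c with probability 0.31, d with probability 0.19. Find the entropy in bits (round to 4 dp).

1.9697 bits

H = −Σ pᵢ log₂ pᵢ.
−0.29·log₂(0.29) = 0.5179
−0.21·log₂(0.21) = 0.4728
−0.31·log₂(0.31) = 0.5238
−0.19·log₂(0.19) = 0.4552
Sum ≈ 1.9697 → 1.9697 bits.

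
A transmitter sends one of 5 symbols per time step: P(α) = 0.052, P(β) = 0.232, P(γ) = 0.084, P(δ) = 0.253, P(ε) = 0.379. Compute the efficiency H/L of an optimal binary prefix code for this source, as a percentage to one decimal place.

Entropy H = −Σ p log₂ p ≈ 2.0431 bits.
Huffman merges: 13/250+21/250→17/125; 17/125+29/125→46/125; 253/1000+46/125→621/1000; 379/1000+621/1000→1. L = 17/8 ≈ 2.1250.
Efficiency = H/L = 2.0431/2.1250 = 96.1%.

96.1%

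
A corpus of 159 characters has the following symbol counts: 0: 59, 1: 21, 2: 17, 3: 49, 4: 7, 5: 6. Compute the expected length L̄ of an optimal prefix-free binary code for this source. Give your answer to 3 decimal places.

Probabilities are the counts divided by 159.
Repeatedly combine the two least-probable nodes; the expected code length is the sum of the merged weights.
merge 2/53 + 7/159 → 13/159
merge 13/159 + 17/159 → 10/53
merge 7/53 + 10/53 → 17/53
merge 49/159 + 17/53 → 100/159
merge 59/159 + 100/159 → 1
L = 13/159 + 10/53 + 17/53 + 100/159 + 1 = 353/159 ≈ 2.220 bits/symbol.

2.220 bits/symbol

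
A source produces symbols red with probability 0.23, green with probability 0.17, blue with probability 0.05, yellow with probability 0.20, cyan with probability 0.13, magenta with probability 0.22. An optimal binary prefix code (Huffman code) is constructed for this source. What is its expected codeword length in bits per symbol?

2.53 bits/symbol

Repeatedly combine the two least-probable nodes; the expected code length is the sum of the merged weights.
merge 1/20 + 13/100 → 9/50
merge 17/100 + 9/50 → 7/20
merge 1/5 + 11/50 → 21/50
merge 23/100 + 7/20 → 29/50
merge 21/50 + 29/50 → 1
L = 9/50 + 7/20 + 21/50 + 29/50 + 1 = 253/100 = 2.53 bits/symbol.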